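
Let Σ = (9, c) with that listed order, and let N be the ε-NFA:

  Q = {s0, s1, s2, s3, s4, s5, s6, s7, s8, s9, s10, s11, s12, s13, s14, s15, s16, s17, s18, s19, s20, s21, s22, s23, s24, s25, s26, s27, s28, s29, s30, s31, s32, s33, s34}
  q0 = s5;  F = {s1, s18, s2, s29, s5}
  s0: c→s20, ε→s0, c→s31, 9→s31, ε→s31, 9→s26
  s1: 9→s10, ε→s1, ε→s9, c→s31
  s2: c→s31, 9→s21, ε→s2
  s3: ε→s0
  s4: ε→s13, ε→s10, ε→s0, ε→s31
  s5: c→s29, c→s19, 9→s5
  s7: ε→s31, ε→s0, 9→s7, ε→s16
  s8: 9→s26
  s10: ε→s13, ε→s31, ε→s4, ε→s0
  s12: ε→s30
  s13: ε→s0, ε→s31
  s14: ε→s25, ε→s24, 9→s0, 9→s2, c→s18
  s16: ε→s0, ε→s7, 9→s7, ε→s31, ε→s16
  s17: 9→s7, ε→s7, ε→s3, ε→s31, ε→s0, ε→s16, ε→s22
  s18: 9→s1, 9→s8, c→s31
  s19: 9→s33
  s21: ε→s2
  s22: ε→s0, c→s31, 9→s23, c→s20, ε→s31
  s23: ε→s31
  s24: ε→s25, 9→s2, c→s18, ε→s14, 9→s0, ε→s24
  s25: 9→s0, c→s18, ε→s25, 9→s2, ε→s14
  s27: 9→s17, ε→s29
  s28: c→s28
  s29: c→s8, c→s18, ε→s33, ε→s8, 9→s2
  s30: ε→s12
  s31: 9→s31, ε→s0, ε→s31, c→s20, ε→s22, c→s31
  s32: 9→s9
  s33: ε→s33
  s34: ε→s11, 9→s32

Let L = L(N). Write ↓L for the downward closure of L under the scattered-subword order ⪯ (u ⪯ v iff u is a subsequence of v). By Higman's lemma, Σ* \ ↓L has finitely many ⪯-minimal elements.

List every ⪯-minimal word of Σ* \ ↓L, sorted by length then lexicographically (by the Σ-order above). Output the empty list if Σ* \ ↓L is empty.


|Q|=35, |F|=5, |δ|=91 (50 ε).
min D↑ (6 st, q0=0, F={4}): 0:9→0,c→1 1:9→2,c→3 2:9→2,c→4 3:9→5,c→4 4:9→4,c→4 5:9→4,c→4 [Hopcroft].
'c9c': run [19, 18, 15, 6] end={s0,s20,s22,s23,s26,s31} ∉↓L; 3/3 del acc.
'ccc': N↓-sim [19, 18, 13, 6] end={s0,s20,s22,s23,s26,s31} ∉↓L; 3/3 deletions ∈↓L.
'cc99': run [19, 18, 13, 12, 9] end={s0,s10,s13,s20,s22,s23,s26,s31,s4} rej; 4/4 single-dels accept.
3 words, ⪯-incomp.

min(Σ*\↓L) = [c9c, ccc, cc99].


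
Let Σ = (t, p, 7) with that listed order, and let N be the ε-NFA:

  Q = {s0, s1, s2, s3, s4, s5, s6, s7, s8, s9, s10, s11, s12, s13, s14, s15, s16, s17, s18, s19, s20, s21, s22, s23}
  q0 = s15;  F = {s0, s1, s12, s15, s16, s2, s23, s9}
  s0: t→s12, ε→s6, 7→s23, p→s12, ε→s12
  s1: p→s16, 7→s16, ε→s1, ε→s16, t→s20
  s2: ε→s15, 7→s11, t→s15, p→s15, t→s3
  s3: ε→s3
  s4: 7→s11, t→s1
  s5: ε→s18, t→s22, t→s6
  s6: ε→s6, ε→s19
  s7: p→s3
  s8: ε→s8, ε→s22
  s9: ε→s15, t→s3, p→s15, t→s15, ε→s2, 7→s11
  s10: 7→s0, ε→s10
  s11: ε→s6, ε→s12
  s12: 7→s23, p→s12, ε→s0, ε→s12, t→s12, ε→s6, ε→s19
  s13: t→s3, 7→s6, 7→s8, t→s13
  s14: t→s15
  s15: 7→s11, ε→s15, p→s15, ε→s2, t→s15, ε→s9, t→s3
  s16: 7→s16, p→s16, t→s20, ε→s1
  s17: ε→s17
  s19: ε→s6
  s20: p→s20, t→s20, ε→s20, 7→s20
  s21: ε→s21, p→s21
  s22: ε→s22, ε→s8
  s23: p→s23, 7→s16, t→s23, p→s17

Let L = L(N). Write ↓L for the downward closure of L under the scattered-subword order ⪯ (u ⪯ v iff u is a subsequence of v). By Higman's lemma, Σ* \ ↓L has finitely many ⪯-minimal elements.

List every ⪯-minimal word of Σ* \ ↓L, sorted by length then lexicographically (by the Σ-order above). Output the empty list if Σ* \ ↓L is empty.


|Q|=24, |F|=8, |δ|=73 (30 ε).
min D↑ (5 st, q0=0, F={4}): 0:t→0,p→0,7→1 1:t→1,p→1,7→2 2:t→2,p→2,7→3 3:t→4,p→3,7→3 4:t→4,p→4,7→4.
'777t': run [14, 10, 5, 3, 1] end={s20} — reject; 4/4 deletions ∈↓L.
1 minimals (antichain).

Antichain: [777t].


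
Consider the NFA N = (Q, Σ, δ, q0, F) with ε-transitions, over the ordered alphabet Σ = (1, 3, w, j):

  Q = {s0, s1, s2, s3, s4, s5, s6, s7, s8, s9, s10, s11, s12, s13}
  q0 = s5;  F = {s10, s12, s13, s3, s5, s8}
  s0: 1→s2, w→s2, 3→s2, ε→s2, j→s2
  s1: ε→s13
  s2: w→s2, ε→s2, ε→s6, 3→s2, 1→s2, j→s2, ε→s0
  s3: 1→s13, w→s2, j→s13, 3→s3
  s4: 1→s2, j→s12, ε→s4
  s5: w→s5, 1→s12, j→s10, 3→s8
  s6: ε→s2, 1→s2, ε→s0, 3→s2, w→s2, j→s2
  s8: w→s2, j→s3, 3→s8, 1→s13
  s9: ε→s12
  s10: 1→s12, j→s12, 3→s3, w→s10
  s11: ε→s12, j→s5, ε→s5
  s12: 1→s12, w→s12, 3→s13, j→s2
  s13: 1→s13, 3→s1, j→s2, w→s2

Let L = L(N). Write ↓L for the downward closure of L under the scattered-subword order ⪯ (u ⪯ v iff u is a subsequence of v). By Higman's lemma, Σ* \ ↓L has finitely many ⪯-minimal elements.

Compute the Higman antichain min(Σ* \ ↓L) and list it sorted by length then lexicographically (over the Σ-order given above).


|Q|=14, |F|=6, |δ|=50 (11 ε).
min D↑ (7 st, q0=0, F={5}): 0:1→1,3→2,w→0,j→3 1:1→1,3→4,w→1,j→5 2:1→4,3→2,w→5,j→6 3:1→1,3→6,w→3,j→1 4:1→4,3→4,w→5,j→5 5:1→5,3→5,w→5,j→5 6:1→4,3→6,w→5,j→4 (ε-aug+det+¬).
'1j': run [10, 6, 3] end={s0,s2,s6} rej; 2/2 deletions ∈↓L.
'3w': |S_i|=[10, 7, 3] end={s0,s2,s6} rej; 2/2 del acc.
'jjj': run [10, 8, 6, 3] end={s0,s2,s6} rej; 3/3 deletions ∈↓L.
3 obstructions.

A = [1j, 3w, jjj].


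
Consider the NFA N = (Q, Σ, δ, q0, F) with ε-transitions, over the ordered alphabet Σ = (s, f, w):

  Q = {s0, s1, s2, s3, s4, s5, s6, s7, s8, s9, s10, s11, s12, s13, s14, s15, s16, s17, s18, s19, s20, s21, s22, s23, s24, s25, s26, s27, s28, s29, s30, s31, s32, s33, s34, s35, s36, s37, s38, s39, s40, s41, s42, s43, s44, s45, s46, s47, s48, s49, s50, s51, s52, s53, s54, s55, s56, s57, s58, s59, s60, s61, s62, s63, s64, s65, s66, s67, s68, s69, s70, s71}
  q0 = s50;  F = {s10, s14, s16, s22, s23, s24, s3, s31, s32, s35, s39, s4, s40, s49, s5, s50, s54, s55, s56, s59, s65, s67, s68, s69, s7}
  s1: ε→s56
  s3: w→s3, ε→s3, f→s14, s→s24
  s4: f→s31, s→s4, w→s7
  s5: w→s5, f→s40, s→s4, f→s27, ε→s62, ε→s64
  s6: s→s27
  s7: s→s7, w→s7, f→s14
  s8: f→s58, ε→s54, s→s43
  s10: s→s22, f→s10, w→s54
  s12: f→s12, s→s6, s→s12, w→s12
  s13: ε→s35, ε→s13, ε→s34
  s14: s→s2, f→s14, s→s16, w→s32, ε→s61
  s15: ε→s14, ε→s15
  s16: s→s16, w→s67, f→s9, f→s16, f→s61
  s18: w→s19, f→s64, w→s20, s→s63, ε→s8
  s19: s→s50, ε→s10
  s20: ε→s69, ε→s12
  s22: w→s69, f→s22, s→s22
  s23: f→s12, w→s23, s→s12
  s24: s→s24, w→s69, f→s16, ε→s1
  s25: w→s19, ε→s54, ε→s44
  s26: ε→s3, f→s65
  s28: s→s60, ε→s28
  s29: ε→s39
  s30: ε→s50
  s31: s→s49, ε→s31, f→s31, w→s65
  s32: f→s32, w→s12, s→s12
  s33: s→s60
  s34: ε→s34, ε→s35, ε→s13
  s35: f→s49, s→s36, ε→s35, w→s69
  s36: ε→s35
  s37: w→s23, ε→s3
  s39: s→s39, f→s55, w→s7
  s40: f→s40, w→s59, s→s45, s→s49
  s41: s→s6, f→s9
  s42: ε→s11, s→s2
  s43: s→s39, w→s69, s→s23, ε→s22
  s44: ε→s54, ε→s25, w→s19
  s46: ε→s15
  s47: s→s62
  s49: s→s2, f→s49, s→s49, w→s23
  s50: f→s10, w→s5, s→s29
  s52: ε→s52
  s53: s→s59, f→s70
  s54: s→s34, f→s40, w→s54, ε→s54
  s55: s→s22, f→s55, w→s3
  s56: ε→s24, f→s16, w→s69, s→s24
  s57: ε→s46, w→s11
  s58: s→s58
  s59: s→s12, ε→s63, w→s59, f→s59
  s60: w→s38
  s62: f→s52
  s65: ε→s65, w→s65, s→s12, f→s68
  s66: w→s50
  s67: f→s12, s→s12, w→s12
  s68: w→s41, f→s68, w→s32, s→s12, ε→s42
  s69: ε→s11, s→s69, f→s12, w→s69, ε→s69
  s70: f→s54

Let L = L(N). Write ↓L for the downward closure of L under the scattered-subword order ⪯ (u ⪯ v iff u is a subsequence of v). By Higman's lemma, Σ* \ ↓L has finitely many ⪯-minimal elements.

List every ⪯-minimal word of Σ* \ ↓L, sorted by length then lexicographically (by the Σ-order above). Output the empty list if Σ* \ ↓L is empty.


A = [fswf, wfws, swfww].

|Q|=72, |F|=25, |δ|=158 (43 ε).
min D↑ (25 st, q0=0, F={20}): 0:s→1,f→2,w→3 1:s→1,f→4,w→5 2:s→6,f→2,w→7 3:s→8,f→9,w→3 4:s→6,f→4,w→10 5:s→5,f→11,w→5 6:s→6,f→6,w→12 7:s→13,f→9,w→7 8:s→8,f→14,w→5 9:s→15,f→9,w→16 10:s→17,f→11,w→10 11:s→18,f→11,w→19 12:s→12,f→20,w→12 13:s→13,f→15,w→12 14:s→15,f→14,w→21 15:s→15,f→15,w→22 16:s→20,f→16,w→16 17:s→17,f→18,w→12 18:s→18,f→18,w→23 19:s→20,f→19,w→20 20:s→20,f→20,w→20 21:s→20,f→24,w→21 22:s→20,f→20,w→22 23:s→20,f→20,w→20 24:s→20,f→24,w→19.
'fswf': N↓-sim [44, 36, 21, 7, 3] end={s12,s27,s6} — reject; 4/4 single-dels accept.
'wfws': run [44, 38, 23, 15, 4] end={s12,s2,s27,s6} rej; 4/4 del acc.
'swfww': N↓-sim [44, 34, 22, 14, 7, 3] end={s12,s27,s6} ∉↓L; 5/5 del acc.
3 obstructions.


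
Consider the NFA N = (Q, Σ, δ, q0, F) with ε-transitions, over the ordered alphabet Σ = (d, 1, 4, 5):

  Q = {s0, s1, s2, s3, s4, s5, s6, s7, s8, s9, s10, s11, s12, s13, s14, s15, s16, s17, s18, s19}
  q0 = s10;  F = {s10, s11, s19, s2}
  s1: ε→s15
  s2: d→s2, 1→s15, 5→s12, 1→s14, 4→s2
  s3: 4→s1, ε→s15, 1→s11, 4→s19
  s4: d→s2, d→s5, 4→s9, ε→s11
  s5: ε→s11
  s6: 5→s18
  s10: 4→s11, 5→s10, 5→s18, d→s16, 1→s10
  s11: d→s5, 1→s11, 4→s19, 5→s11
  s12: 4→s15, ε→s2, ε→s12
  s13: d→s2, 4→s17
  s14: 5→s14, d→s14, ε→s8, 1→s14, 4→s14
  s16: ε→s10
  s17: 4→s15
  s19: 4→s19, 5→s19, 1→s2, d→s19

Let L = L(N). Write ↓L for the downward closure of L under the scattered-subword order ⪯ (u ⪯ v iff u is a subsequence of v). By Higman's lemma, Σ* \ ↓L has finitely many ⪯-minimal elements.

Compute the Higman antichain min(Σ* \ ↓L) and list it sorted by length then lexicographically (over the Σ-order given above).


|Q|=20, |F|=4, |δ|=41 (8 ε).
min D↑ (5 st, q0=0, F={4}): 0:d→0,1→0,4→1,5→0 1:d→1,1→1,4→2,5→1 2:d→2,1→3,4→2,5→2 3:d→3,1→4,4→3,5→3 4:d→4,1→4,4→4,5→4.
'4411': |S_i|=[11, 8, 6, 5, 3] end={s14,s15,s8} — reject; 4/4 deletions ∈↓L.
1 minimals (antichain).

Antichain: [4411].


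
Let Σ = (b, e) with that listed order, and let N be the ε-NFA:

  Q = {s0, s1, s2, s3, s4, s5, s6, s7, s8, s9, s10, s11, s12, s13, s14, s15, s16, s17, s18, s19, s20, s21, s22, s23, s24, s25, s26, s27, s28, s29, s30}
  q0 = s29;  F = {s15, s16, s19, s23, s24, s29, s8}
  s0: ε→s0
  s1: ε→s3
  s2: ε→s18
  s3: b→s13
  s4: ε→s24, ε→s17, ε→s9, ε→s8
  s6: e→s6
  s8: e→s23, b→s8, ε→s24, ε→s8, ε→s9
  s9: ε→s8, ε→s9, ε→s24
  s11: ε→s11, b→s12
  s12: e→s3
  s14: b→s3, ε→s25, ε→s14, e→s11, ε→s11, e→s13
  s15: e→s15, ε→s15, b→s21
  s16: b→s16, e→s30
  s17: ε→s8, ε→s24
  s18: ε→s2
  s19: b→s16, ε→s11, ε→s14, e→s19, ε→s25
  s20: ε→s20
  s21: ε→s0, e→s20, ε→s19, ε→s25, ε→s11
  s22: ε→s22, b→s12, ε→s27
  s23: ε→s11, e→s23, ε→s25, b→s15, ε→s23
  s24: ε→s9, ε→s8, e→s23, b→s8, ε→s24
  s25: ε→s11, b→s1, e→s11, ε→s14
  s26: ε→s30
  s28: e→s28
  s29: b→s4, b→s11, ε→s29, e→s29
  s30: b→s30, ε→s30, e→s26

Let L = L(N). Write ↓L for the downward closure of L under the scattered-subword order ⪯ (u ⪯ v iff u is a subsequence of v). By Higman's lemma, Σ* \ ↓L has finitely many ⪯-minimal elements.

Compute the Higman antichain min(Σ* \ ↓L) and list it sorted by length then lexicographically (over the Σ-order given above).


|Q|=31, |F|=7, |δ|=71 (42 ε).
min D↑ (7 st, q0=0, F={6}): 0:b→1,e→0 1:b→1,e→2 2:b→3,e→2 3:b→4,e→3 4:b→5,e→4 5:b→5,e→6 6:b→6,e→6 (ε-aug+det+¬).
'bebbbe': run [22, 21, 16, 15, 14, 7, 4] end={s13,s26,s3,s30} — reject; 6/6 single-dels accept.
1 obstructions.

Antichain: [bebbbe].


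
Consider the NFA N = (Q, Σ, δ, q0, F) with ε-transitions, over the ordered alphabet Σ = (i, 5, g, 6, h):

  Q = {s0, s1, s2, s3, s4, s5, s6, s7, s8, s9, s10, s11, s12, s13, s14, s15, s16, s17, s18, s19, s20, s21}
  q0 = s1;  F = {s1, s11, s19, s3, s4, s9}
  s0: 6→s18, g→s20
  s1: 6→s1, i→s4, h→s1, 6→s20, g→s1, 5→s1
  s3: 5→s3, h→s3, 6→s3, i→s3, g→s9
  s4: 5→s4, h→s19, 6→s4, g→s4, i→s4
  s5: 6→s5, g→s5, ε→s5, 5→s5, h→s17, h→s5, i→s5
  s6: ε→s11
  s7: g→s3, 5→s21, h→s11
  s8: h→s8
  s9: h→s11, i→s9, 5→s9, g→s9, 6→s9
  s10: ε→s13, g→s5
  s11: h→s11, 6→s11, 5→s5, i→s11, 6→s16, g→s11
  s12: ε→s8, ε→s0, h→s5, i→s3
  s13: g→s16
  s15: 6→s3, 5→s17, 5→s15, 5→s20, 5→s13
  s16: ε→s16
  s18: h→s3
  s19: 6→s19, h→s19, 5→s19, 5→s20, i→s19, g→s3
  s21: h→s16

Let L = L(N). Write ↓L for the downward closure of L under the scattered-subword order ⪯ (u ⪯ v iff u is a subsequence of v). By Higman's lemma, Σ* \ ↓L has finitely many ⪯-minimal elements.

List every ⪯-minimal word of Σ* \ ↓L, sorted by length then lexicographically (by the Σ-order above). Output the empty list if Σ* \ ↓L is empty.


|Q|=22, |F|=6, |δ|=62 (6 ε).
min D↑ (7 st, q0=0, F={6}): 0:i→1,5→0,g→0,6→0,h→0 1:i→1,5→1,g→1,6→1,h→2 2:i→2,5→2,g→3,6→2,h→2 3:i→3,5→3,g→4,6→3,h→3 4:i→4,5→4,g→4,6→4,h→5 5:i→5,5→6,g→5,6→5,h→5 6:i→6,5→6,g→6,6→6,h→6.
'ihggh5': |S_i|=[10, 9, 8, 6, 5, 4, 2] end={s17,s5} ∉↓L; 6/6 del acc.
1 obstructions.

A = [ihggh5].


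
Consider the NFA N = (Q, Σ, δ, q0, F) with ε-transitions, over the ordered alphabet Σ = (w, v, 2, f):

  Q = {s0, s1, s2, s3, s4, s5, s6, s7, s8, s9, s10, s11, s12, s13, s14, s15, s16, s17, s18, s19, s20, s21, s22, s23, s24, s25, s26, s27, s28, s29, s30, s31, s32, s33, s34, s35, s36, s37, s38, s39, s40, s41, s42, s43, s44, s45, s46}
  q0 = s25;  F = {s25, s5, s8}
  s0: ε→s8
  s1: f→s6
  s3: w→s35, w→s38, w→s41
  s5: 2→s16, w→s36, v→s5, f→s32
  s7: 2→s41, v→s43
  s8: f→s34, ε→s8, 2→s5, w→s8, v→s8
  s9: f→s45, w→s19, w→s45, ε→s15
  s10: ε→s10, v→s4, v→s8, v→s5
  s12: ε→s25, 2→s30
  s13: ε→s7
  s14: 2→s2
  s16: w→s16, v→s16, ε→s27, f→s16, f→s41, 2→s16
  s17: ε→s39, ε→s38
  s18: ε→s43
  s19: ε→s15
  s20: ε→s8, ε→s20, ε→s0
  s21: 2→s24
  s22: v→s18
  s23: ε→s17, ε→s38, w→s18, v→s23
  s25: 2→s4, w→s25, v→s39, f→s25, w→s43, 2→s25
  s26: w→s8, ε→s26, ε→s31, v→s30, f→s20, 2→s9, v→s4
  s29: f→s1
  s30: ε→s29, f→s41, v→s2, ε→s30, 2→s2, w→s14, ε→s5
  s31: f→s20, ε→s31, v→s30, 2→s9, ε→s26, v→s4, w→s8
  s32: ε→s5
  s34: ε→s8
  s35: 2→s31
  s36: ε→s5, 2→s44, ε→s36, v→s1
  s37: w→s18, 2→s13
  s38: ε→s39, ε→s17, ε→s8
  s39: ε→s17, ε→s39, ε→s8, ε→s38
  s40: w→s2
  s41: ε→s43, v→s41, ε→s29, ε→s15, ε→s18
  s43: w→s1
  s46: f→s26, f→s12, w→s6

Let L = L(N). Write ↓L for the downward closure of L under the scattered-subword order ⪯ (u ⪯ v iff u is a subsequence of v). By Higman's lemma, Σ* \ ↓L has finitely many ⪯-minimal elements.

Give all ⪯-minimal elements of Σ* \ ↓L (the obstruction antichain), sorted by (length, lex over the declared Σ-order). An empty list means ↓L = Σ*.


|Q|=47, |F|=3, |δ|=101 (38 ε).
min D↑ (4 st, q0=0, F={3}): 0:w→0,v→1,2→0,f→0 1:w→1,v→1,2→2,f→1 2:w→2,v→2,2→3,f→2 3:w→3,v→3,2→3,f→3.
'v22': N↓-sim [20, 18, 13, 10] end={s1,s15,s16,s18,s27,s29,s41,s43,s44,s6} ∉↓L; 3/3 deletions ∈↓L.
1 obstructions.

Antichain: [v22].


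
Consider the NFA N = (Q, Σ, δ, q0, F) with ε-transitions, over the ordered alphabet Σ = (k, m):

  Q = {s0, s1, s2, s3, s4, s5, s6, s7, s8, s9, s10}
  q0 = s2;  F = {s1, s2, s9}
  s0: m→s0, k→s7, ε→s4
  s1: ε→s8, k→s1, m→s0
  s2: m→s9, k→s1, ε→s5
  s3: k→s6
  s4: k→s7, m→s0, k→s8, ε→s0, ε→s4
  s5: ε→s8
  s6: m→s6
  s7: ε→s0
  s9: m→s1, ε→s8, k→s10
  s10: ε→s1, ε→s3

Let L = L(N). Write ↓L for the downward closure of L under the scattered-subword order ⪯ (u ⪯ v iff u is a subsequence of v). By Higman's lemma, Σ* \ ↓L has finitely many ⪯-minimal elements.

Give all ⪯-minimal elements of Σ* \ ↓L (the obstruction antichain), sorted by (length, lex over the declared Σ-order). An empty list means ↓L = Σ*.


|Q|=11, |F|=3, |δ|=23 (10 ε).
min D↑ (4 st, q0=0, F={3}): 0:k→1,m→2 1:k→1,m→3 2:k→1,m→1 3:k→3,m→3 [Hopcroft].
'km': run [11, 8, 5] end={s0,s4,s6,s7,s8} — reject; 2/2 deletions ∈↓L.
'mmm': |S_i|=[11, 9, 6, 5] end={s0,s4,s6,s7,s8} ∉↓L; 3/3 del acc.
2 minimals (antichain).

min(Σ*\↓L) = [km, mmm].


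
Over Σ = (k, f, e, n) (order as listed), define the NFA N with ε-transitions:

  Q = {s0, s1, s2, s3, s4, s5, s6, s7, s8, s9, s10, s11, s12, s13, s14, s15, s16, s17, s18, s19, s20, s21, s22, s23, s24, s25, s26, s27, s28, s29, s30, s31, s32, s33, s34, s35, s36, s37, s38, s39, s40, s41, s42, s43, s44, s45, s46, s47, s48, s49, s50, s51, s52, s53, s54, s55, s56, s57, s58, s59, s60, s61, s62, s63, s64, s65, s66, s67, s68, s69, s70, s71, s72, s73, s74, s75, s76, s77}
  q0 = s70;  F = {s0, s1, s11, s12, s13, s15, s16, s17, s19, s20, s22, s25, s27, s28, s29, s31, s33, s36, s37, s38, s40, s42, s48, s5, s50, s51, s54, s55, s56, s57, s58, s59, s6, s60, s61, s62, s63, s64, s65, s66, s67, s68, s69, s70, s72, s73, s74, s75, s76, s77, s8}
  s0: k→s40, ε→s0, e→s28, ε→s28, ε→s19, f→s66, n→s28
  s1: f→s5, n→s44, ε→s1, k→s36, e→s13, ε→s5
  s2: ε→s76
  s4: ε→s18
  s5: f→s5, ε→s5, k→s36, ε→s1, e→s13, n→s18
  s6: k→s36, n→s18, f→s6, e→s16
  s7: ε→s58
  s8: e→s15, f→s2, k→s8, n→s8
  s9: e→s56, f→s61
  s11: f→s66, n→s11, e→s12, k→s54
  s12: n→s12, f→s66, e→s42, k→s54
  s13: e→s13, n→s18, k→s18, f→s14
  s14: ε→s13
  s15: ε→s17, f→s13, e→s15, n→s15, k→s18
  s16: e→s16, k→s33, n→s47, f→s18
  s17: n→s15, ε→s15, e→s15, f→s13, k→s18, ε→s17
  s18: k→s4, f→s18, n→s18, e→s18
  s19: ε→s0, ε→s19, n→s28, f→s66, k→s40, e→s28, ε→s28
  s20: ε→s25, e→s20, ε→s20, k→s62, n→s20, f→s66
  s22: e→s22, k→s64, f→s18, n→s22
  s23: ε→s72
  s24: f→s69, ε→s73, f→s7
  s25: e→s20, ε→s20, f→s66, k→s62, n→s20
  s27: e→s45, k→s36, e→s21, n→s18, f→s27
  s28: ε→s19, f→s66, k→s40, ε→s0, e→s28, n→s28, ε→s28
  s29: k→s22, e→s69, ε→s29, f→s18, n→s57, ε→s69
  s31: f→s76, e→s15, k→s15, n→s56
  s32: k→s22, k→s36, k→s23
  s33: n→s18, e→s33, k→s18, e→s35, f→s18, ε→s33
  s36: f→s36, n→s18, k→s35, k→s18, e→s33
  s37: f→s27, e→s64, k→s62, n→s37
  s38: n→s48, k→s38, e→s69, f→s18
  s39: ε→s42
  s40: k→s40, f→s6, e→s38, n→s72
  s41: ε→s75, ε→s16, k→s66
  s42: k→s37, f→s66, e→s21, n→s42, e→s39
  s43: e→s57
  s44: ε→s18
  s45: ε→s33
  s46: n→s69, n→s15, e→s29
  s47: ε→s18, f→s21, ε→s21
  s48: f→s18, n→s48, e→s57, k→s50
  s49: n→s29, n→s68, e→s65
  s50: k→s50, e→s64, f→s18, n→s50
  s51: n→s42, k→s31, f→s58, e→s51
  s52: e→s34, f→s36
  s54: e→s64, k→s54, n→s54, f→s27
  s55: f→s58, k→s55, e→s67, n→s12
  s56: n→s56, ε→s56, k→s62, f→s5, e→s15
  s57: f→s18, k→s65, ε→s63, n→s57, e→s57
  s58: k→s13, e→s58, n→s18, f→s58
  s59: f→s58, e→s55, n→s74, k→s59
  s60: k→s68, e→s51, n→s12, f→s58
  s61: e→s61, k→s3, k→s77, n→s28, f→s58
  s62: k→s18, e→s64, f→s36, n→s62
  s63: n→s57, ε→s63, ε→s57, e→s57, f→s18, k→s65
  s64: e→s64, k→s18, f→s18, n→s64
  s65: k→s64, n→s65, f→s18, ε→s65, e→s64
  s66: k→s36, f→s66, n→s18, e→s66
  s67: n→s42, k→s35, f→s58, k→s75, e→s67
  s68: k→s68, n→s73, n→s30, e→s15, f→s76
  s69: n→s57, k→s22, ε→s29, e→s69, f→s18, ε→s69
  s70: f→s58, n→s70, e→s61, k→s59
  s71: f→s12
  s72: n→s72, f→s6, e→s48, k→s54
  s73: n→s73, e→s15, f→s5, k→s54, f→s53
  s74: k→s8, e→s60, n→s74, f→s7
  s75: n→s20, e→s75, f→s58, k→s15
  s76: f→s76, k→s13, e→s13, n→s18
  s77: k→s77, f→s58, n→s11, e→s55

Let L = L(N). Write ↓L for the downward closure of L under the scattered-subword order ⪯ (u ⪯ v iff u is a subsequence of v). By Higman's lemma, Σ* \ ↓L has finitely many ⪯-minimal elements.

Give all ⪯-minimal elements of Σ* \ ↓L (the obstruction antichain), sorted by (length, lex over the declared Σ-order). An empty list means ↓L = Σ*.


|Q|=78, |F|=51, |δ|=277 (42 ε).
min D↑ (45 st, q0=0, F={7}): 0:k→1,f→2,e→3,n→0 1:k→1,f→2,e→4,n→5 2:k→6,f→2,e→2,n→7 3:k→8,f→2,e→3,n→9 4:k→4,f→2,e→10,n→11 5:k→12,f→2,e→13,n→5 6:k→7,f→6,e→6,n→7 7:k→7,f→7,e→7,n→7 8:k→8,f→2,e→4,n→14 9:k→15,f→16,e→9,n→9 10:k→17,f→2,e→10,n→18 11:k→19,f→16,e→18,n→11 12:k→12,f→20,e→21,n→12 13:k→22,f→2,e→23,n→11 14:k→19,f→16,e→11,n→14 15:k→15,f→24,e→25,n→26 16:k→27,f→16,e→16,n→7 17:k→21,f→2,e→17,n→28 18:k→29,f→16,e→18,n→18 19:k→19,f→30,e→31,n→19 20:k→6,f→20,e→6,n→7 21:k→7,f→6,e→21,n→21 22:k→22,f→20,e→21,n→32 23:k→33,f→2,e→23,n→18 24:k→27,f→24,e→34,n→7 25:k→25,f→7,e→35,n→36 26:k→19,f→24,e→36,n→26 27:k→7,f→27,e→37,n→7 28:k→38,f→16,e→28,n→28 29:k→38,f→30,e→31,n→29 30:k→27,f→30,e→37,n→7 31:k→7,f→7,e→31,n→31 32:k→19,f→39,e→21,n→32 33:k→21,f→20,e→21,n→40 34:k→37,f→7,e→34,n→7 35:k→41,f→7,e→35,n→42 36:k→43,f→7,e→42,n→36 37:k→7,f→7,e→37,n→7 38:k→7,f→27,e→31,n→38 39:k→27,f→39,e→6,n→7 40:k→38,f→39,e→21,n→40 41:k→31,f→7,e→41,n→41 42:k→44,f→7,e→42,n→42 43:k→43,f→7,e→31,n→43 44:k→31,f→7,e→31,n→44 (ε-aug+det+¬).
'fn': |S_i|=[65, 22, 5] end={s18,s21,s4,s44,s47} rej; 2/2 deletions ∈↓L.
'fkk': run [65, 22, 7, 3] end={s18,s35,s4} ∉↓L; 3/3 deletions ∈↓L.
'knkek': |S_i|=[65, 60, 50, 30, 11, 2] end={s18,s4} ∉↓L; 5/5 del acc.
'enkef': run [65, 59, 47, 26, 18, 3] end={s18,s21,s4} ∉↓L; 5/5 deletions ∈↓L.
'keekkk': run [65, 60, 49, 38, 28, 11, 3] end={s18,s35,s4} ∉↓L; 6/6 deletions ∈↓L.
5 minimals (antichain).

min(Σ*\↓L) = [fn, fkk, knkek, enkef, keekkk].


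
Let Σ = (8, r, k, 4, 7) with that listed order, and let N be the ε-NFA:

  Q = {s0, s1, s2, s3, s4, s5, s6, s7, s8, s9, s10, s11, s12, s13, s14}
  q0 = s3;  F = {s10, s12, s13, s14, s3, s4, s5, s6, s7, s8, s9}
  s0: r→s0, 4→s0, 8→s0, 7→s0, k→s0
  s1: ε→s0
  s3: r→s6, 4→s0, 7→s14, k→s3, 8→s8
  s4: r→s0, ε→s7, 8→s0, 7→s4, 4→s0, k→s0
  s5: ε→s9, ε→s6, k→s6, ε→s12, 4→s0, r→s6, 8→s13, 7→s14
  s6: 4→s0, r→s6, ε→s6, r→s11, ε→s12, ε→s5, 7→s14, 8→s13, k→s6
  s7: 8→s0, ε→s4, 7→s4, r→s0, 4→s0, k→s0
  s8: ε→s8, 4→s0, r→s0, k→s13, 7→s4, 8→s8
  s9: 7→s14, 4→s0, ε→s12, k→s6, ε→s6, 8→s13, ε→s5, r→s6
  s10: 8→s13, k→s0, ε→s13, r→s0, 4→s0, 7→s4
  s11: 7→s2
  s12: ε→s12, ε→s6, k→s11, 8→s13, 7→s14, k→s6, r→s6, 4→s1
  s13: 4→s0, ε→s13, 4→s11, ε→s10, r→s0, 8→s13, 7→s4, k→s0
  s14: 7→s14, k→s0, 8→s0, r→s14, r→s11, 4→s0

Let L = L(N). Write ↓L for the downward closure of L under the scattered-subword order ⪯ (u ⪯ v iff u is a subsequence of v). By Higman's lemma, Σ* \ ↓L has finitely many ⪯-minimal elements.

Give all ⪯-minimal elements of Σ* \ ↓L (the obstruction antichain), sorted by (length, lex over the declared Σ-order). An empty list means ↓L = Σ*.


|Q|=15, |F|=11, |δ|=83 (18 ε).
min D↑ (7 st, q0=0, F={3}): 0:8→1,r→2,k→0,4→3,7→4 1:8→1,r→3,k→5,4→3,7→6 2:8→5,r→2,k→2,4→3,7→4 3:8→3,r→3,k→3,4→3,7→3 4:8→3,r→4,k→3,4→3,7→4 5:8→5,r→3,k→3,4→3,7→6 6:8→3,r→3,k→3,4→3,7→6.
'4': N↓-sim [15, 4] end={s0,s1,s11,s2} rej; 1/1 single-dels accept.
'8r': run [15, 8, 1] end={s0} — reject; 2/2 deletions ∈↓L.
'78': |S_i|=[15, 6, 1] end={s0} ∉↓L; 2/2 single-dels accept.
'7k': |S_i|=[15, 6, 1] end={s0} ∉↓L; 2/2 deletions ∈↓L.
'8kk': run [15, 8, 7, 1] end={s0} ∉↓L; 3/3 single-dels accept.
'r8k': N↓-sim [15, 13, 7, 1] end={s0} ∉↓L; 3/3 del acc.
6 obstructions.

A = [4, 8r, 78, 7k, 8kk, r8k].


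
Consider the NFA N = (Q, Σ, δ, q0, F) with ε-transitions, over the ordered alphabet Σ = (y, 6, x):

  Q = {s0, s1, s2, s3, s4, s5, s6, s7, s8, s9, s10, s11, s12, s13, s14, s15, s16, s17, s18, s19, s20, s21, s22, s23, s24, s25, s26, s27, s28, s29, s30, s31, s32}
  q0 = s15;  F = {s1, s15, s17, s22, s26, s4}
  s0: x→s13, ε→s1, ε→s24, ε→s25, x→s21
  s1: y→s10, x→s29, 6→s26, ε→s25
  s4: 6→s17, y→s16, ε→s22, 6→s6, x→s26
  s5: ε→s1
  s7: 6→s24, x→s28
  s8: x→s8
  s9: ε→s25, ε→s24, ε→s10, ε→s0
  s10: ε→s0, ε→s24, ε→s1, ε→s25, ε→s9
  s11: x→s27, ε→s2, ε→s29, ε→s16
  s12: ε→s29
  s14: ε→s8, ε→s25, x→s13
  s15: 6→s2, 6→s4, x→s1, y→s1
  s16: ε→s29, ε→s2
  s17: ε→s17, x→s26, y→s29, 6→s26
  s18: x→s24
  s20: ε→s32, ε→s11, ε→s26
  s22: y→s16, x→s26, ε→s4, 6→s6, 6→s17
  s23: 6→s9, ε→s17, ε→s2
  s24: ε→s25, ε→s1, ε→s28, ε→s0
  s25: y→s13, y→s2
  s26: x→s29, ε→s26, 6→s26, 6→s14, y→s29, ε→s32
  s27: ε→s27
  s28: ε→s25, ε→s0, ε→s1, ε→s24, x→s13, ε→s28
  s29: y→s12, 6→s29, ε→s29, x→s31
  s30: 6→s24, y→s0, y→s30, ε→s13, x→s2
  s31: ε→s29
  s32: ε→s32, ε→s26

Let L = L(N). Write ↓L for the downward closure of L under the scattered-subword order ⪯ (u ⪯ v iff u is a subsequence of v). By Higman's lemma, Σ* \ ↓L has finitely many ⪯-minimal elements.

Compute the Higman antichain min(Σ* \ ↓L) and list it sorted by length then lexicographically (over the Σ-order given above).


|Q|=33, |F|=6, |δ|=88 (47 ε).
min D↑ (6 st, q0=0, F={4}): 0:y→1,6→2,x→1 1:y→1,6→3,x→4 2:y→4,6→5,x→3 3:y→4,6→3,x→4 4:y→4,6→4,x→4 5:y→4,6→3,x→3 (ε-aug+det+¬).
'yx': N↓-sim [23, 18, 6] end={s12,s13,s21,s29,s31,s8} ∉↓L; 2/2 deletions ∈↓L.
'6y': run [23, 15, 6] end={s12,s13,s16,s2,s29,s31} — reject; 2/2 deletions ∈↓L.
'xx': run [23, 17, 6] end={s12,s13,s21,s29,s31,s8} — reject; 2/2 deletions ∈↓L.
'666x': N↓-sim [23, 15, 12, 10, 5] end={s12,s13,s29,s31,s8} rej; 4/4 single-dels accept.
4 obstructions.

Antichain: [yx, 6y, xx, 666x].


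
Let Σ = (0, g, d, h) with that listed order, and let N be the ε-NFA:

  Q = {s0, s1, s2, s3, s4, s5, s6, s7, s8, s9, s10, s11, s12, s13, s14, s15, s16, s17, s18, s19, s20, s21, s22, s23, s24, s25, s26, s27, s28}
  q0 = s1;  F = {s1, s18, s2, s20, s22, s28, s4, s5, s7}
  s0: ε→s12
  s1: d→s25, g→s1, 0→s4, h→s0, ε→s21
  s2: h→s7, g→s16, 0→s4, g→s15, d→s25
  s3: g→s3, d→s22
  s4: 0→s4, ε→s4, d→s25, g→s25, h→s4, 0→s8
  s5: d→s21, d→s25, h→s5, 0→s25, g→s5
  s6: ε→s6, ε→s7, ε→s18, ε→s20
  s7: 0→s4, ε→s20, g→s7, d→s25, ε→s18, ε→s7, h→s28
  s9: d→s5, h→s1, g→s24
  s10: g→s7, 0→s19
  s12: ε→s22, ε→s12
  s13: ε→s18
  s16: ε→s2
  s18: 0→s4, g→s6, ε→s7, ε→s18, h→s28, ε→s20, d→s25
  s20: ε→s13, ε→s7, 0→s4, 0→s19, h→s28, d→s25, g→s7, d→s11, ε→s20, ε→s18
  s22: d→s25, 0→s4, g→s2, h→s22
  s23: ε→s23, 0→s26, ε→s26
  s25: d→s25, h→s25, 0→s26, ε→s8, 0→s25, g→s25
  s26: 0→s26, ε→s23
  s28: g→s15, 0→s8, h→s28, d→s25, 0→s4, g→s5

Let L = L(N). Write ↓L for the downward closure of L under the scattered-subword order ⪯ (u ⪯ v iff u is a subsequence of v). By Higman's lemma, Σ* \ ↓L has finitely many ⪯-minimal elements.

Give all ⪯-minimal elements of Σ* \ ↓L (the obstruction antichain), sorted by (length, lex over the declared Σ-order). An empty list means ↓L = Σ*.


|Q|=29, |F|=9, |δ|=82 (25 ε).
min D↑ (8 st, q0=0, F={2}): 0:0→1,g→0,d→2,h→3 1:0→1,g→2,d→2,h→1 2:0→2,g→2,d→2,h→2 3:0→1,g→4,d→2,h→3 4:0→1,g→4,d→2,h→5 5:0→1,g→5,d→2,h→6 6:0→1,g→7,d→2,h→6 7:0→2,g→7,d→2,h→7 [Hopcroft].
'd': |S_i|=[22, 6] end={s11,s21,s23,s25,s26,s8} ∉↓L; 1/1 single-dels accept.
'0g': |S_i|=[22, 6, 4] end={s23,s25,s26,s8} — reject; 2/2 single-dels accept.
'hghhg0': N↓-sim [22, 21, 18, 16, 9, 7, 4] end={s23,s25,s26,s8} rej; 6/6 single-dels accept.
3 obstructions.

A = [d, 0g, hghhg0].


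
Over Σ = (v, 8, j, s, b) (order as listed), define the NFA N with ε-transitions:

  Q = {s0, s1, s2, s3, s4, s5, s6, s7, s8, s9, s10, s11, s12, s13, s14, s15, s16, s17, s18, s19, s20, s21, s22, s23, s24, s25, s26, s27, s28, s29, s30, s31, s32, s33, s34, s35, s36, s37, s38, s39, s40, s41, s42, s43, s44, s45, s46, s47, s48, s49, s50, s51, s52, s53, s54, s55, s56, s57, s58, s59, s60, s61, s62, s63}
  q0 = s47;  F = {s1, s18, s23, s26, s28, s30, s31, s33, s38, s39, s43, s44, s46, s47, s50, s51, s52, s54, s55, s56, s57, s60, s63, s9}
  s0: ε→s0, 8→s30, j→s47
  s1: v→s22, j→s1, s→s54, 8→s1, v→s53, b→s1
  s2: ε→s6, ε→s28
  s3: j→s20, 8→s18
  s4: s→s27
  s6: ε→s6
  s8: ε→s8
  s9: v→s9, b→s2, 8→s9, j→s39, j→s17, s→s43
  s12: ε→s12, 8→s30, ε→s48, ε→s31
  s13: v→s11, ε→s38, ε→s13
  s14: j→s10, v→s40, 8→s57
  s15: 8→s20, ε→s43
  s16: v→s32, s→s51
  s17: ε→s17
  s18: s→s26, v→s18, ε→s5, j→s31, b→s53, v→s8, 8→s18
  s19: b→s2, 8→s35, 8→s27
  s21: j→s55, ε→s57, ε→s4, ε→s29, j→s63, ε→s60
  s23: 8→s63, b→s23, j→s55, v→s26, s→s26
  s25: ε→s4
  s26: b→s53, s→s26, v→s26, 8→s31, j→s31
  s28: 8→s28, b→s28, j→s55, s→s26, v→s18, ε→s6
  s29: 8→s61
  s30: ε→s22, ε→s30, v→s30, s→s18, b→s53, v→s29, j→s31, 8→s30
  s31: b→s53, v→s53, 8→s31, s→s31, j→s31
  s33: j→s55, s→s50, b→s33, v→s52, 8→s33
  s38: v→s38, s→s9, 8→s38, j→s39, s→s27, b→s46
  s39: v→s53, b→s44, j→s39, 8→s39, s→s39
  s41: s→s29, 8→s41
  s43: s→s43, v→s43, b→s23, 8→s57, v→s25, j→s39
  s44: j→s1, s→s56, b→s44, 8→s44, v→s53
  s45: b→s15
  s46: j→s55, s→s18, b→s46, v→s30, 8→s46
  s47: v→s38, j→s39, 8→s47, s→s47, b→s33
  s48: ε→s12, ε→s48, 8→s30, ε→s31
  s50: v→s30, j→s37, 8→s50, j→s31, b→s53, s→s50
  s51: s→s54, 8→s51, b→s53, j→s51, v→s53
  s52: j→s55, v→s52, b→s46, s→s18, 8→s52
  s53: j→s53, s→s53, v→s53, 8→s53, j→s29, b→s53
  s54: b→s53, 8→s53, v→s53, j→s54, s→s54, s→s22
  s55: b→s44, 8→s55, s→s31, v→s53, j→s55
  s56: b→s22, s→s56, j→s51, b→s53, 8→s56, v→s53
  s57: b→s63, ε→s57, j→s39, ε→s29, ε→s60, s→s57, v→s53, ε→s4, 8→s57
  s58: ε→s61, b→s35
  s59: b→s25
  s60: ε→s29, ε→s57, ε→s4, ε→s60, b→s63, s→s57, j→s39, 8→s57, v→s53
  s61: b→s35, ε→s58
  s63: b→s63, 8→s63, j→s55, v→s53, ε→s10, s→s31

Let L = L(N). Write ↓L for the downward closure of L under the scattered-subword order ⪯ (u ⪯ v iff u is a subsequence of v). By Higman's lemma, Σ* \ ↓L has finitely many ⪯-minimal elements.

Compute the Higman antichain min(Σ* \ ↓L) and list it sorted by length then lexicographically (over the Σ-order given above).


min(Σ*\↓L) = [jv, bsb, vbvb, vss8v, jbjs8].

|Q|=64, |F|=24, |δ|=196 (35 ε).
min D↑ (24 st, q0=0, F={6}): 0:v→1,8→0,j→2,s→0,b→3 1:v→1,8→1,j→2,s→4,b→5 2:v→6,8→2,j→2,s→2,b→7 3:v→8,8→3,j→9,s→10,b→3 4:v→4,8→4,j→2,s→11,b→12 5:v→13,8→5,j→9,s→14,b→5 6:v→6,8→6,j→6,s→6,b→6 7:v→6,8→7,j→15,s→16,b→7 8:v→8,8→8,j→9,s→14,b→5 9:v→6,8→9,j→9,s→17,b→7 10:v→13,8→10,j→17,s→10,b→6 11:v→11,8→18,j→2,s→11,b→19 12:v→14,8→12,j→9,s→20,b→12 13:v→13,8→13,j→17,s→14,b→6 14:v→14,8→14,j→17,s→20,b→6 15:v→6,8→15,j→15,s→21,b→15 16:v→6,8→16,j→22,s→16,b→6 17:v→6,8→17,j→17,s→17,b→6 18:v→6,8→18,j→2,s→18,b→23 19:v→20,8→23,j→9,s→20,b→19 20:v→20,8→17,j→17,s→20,b→6 21:v→6,8→6,j→21,s→21,b→6 22:v→6,8→22,j→22,s→21,b→6 23:v→6,8→23,j→9,s→17,b→23 [Hopcroft].
'jv': run [40, 16, 6] end={s22,s29,s35,s53,s58,s61} rej; 2/2 deletions ∈↓L.
'bsb': |S_i|=[40, 29, 17, 6] end={s22,s29,s35,s53,s58,s61} rej; 3/3 del acc.
'vbvb': N↓-sim [40, 36, 25, 12, 5] end={s29,s35,s53,s58,s61} rej; 4/4 deletions ∈↓L.
'vss8v': |S_i|=[40, 36, 32, 24, 20, 6] end={s22,s29,s35,s53,s58,s61} — reject; 5/5 single-dels accept.
'jbjs8': |S_i|=[40, 16, 11, 9, 7, 5] end={s29,s35,s53,s58,s61} ∉↓L; 5/5 deletions ∈↓L.
5 obstructions.


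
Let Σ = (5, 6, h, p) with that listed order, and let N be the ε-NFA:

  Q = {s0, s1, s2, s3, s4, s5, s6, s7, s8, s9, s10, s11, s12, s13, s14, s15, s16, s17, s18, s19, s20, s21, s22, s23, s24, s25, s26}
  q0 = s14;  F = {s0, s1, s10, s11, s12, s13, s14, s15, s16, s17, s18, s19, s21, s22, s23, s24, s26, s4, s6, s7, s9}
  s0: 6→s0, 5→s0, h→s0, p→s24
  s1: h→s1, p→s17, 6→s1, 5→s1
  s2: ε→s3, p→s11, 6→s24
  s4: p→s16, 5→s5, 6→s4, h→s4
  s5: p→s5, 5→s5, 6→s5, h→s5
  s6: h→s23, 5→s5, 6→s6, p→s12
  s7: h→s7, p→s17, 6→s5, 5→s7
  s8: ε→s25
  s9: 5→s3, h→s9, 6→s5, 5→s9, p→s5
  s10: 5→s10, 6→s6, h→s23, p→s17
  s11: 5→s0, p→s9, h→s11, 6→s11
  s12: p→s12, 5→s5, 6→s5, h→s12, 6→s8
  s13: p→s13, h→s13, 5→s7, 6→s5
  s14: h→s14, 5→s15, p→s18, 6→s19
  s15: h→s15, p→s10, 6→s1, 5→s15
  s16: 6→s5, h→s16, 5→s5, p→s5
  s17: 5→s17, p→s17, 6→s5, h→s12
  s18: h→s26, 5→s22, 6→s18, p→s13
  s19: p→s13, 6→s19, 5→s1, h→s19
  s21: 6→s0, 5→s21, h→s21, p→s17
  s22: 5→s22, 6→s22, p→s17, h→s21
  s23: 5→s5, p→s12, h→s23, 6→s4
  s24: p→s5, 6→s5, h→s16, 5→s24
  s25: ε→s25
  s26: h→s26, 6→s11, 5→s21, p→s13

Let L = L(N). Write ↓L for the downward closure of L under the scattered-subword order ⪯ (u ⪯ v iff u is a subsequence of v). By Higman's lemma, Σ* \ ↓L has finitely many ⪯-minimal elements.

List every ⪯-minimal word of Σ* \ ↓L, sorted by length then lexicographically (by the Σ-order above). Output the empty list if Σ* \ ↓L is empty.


|Q|=27, |F|=21, |δ|=95 (3 ε).
min D↑ (22 st, q0=0, F={13}): 0:5→1,6→2,h→0,p→3 1:5→1,6→4,h→1,p→5 2:5→4,6→2,h→2,p→6 3:5→7,6→3,h→8,p→6 4:5→4,6→4,h→4,p→9 5:5→5,6→10,h→11,p→9 6:5→12,6→13,h→6,p→6 7:5→7,6→7,h→14,p→9 8:5→14,6→15,h→8,p→6 9:5→9,6→13,h→16,p→9 10:5→13,6→10,h→11,p→16 11:5→13,6→17,h→11,p→16 12:5→12,6→13,h→12,p→9 13:5→13,6→13,h→13,p→13 14:5→14,6→18,h→14,p→9 15:5→18,6→15,h→15,p→19 16:5→13,6→13,h→16,p→16 17:5→13,6→17,h→17,p→20 18:5→18,6→18,h→18,p→21 19:5→19,6→13,h→19,p→13 20:5→13,6→13,h→20,p→13 21:5→21,6→13,h→20,p→13 (ε-aug+det+¬).
'6p6': run [25, 22, 11, 3] end={s25,s5,s8} rej; 3/3 del acc.
'pp6': N↓-sim [25, 21, 11, 3] end={s25,s5,s8} ∉↓L; 3/3 single-dels accept.
'5p65': |S_i|=[25, 19, 11, 8, 1] end={s5} rej; 4/4 del acc.
'5ph5': |S_i|=[25, 19, 11, 7, 1] end={s5} rej; 4/4 del acc.
'ph6pp': |S_i|=[25, 21, 17, 10, 5, 1] end={s5} ∉↓L; 5/5 single-dels accept.
5 obstructions.

A = [6p6, pp6, 5p65, 5ph5, ph6pp].


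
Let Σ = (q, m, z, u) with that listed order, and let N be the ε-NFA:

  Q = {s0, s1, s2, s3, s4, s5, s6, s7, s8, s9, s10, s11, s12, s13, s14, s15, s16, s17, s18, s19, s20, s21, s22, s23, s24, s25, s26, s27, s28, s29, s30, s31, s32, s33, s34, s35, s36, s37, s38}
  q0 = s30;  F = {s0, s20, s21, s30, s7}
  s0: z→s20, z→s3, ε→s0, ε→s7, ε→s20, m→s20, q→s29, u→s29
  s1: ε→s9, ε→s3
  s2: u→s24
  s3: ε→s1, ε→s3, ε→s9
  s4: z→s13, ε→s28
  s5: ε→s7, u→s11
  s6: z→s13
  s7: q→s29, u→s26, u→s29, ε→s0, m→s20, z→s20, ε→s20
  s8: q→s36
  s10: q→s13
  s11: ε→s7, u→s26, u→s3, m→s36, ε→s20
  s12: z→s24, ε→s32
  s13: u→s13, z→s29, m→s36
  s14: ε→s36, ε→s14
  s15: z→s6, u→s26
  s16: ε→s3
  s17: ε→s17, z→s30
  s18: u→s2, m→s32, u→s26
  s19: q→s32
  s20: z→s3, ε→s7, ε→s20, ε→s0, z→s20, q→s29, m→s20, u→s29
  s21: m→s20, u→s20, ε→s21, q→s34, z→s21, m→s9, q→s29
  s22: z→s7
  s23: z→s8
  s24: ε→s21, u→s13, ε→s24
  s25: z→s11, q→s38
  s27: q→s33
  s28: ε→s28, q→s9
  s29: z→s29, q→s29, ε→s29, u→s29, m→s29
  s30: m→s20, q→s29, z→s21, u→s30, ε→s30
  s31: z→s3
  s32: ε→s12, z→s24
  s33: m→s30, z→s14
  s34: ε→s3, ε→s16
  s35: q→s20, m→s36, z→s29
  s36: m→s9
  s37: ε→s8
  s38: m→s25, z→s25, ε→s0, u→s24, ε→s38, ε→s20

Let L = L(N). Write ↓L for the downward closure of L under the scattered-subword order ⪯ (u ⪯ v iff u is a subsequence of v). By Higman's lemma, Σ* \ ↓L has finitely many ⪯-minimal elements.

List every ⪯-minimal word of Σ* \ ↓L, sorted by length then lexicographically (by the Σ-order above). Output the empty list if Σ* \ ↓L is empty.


A = [q, mu, zuu].

|Q|=39, |F|=5, |δ|=102 (35 ε).
min D↑ (4 st, q0=0, F={1}): 0:q→1,m→2,z→3,u→0 1:q→1,m→1,z→1,u→1 2:q→1,m→2,z→2,u→1 3:q→1,m→2,z→3,u→2 (ε-aug+det+¬).
'q': N↓-sim [12, 6] end={s1,s16,s29,s3,s34,s9} rej; 1/1 del acc.
'mu': N↓-sim [12, 8, 2] end={s26,s29} ∉↓L; 2/2 single-dels accept.
'zuu': run [12, 11, 8, 2] end={s26,s29} rej; 3/3 del acc.
3 words, ⪯-incomp.


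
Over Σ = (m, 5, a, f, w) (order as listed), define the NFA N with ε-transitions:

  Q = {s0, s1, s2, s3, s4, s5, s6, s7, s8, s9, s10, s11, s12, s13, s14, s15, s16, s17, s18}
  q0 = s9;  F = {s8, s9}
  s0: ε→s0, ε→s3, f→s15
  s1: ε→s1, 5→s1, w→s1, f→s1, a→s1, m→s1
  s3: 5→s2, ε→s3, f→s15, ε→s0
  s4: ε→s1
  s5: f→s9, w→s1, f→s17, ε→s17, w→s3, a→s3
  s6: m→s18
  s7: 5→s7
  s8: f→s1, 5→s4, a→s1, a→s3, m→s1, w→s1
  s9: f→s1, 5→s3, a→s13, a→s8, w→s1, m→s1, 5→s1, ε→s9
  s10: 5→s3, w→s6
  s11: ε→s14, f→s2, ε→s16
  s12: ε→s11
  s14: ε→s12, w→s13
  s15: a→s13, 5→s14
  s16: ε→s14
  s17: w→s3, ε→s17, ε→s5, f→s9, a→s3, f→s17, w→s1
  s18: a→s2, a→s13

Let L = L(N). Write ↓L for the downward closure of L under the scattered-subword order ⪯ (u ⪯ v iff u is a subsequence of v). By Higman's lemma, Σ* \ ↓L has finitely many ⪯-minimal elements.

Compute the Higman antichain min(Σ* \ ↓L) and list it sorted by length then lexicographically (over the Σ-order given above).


min(Σ*\↓L) = [m, 5, f, w, aa].

|Q|=19, |F|=2, |δ|=56 (15 ε).
min D↑ (3 st, q0=0, F={1}): 0:m→1,5→1,a→2,f→1,w→1 1:m→1,5→1,a→1,f→1,w→1 2:m→1,5→1,a→1,f→1,w→1 (ε-aug+det+¬).
'm': run [13, 1] end={s1} — reject; 1/1 del acc.
'5': run [13, 11] end={s0,s1,s11,s12,s13,s14,s15,s16,s2,s3,s4} — reject; 1/1 del acc.
'f': |S_i|=[13, 8] end={s1,s11,s12,s13,s14,s15,s16,s2} ∉↓L; 1/1 del acc.
'w': |S_i|=[13, 2] end={s1,s13} ∉↓L; 1/1 deletions ∈↓L.
'aa': |S_i|=[13, 12, 10] end={s0,s1,s11,s12,s13,s14,s15,s16,s2,s3} rej; 2/2 deletions ∈↓L.
5 obstructions.


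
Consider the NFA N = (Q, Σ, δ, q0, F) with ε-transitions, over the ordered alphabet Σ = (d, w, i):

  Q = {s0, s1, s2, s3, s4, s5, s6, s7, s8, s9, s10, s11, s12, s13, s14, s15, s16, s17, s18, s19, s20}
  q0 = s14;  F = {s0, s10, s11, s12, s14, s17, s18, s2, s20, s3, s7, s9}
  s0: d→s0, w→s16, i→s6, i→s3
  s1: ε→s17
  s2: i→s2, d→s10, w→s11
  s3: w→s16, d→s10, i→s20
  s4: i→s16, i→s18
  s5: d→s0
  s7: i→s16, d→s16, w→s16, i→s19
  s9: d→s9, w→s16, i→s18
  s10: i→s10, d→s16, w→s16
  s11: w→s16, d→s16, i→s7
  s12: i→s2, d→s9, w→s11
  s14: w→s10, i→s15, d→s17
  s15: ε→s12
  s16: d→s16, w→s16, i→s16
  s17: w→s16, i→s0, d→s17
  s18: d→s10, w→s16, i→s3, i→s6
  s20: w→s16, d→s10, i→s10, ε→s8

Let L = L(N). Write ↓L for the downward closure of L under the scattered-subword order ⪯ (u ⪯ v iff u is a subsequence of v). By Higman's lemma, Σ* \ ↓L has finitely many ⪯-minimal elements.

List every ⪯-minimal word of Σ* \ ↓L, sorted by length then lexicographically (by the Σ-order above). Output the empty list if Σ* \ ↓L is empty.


min(Σ*\↓L) = [dw, wd, ww, iwii, iidd, diiiid].

|Q|=21, |F|=12, |δ|=48 (3 ε).
min D↑ (13 st, q0=0, F={4}): 0:d→1,w→2,i→3 1:d→1,w→4,i→5 2:d→4,w→4,i→2 3:d→6,w→7,i→8 4:d→4,w→4,i→4 5:d→5,w→4,i→9 6:d→6,w→4,i→10 7:d→4,w→4,i→11 8:d→2,w→7,i→8 9:d→2,w→4,i→12 10:d→2,w→4,i→9 11:d→4,w→4,i→4 12:d→2,w→4,i→2.
'dw': run [17, 10, 1] end={s16} rej; 2/2 single-dels accept.
'wd': run [17, 5, 1] end={s16} ∉↓L; 2/2 single-dels accept.
'ww': N↓-sim [17, 5, 1] end={s16} — reject; 2/2 del acc.
'iwii': run [17, 15, 4, 3, 2] end={s16,s19} ∉↓L; 4/4 del acc.
'iidd': N↓-sim [17, 15, 11, 2, 1] end={s16} ∉↓L; 4/4 deletions ∈↓L.
'diiiid': N↓-sim [17, 10, 8, 6, 4, 2, 1] end={s16} ∉↓L; 6/6 single-dels accept.
6 words, ⪯-incomp.
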